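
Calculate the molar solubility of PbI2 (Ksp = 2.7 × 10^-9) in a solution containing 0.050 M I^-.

s ≈ 1.1 x 10^-6 M

PbI2(s) ⇌ Pb^2+ + 2 I^-
Ksp = [Pb^2+][I^-]^2
Let s be the molar solubility in this solution. [Pb^2+] = s, [I^-] = 0.050 + 2s ≈ 0.050 (common-ion effect: I^- is already 0.050 M).
Ksp ≈ s × (0.050)^2
s = 1.1 x 10^-6 M
Check: 2s = 2.2 x 10^-6 ≪ 0.050, so the approximation is valid.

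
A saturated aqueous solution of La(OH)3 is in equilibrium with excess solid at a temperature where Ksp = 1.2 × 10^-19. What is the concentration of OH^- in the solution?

[OH^-] ≈ 2.4 × 10^-5 M

La(OH)3(s) <=> La^3+ + 3 OH^-
Ksp = [La^3+][OH^-]^3
With molar solubility s: [La^3+] = s, [OH^-] = 3s.
So Ksp = s × (3s)^3 = 27s^4
Solving, s = (1.2 × 10^-19/27)^(1/4) = 8.16 × 10^-6 M
[OH^-] = 3s = 2.4 x 10^-5 M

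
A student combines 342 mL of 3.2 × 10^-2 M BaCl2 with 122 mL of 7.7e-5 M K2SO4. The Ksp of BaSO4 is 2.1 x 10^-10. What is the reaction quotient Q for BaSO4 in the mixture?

4.8 x 10^-7

Total volume = 342 + 122 = 464 mL.
[Ba^2+] = 3.2 × 10^-2 × (342/464) = 2.36 x 10^-2 M
[SO4^2-] = 7.7 × 10^-5 × (122/464) = 2.02 × 10^-5 M
BaSO4(s) ⇌ Ba^2+ + SO4^2-, so Q = [Ba^2+][SO4^2-]
Q = (2.36 × 10^-2)(2.02 × 10^-5) = 4.8 × 10^-7
Q > Ksp, so BaSO4 will precipitate.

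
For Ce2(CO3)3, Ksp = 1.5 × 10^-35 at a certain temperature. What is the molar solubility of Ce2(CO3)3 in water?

Ce2(CO3)3(s) <=> 2 Ce^3+(aq) + 3 CO3^2-(aq)
Ksp = [Ce^3+]^2[CO3^2-]^3
With molar solubility s: [Ce^3+] = 2s, [CO3^2-] = 3s.
So Ksp = (2s)^2 × (3s)^3 = 108s^5
Solving, s = (1.5 × 10^-35/108)^(1/5) = 4.3 × 10^-8 M

s = 4.3 x 10^-8 M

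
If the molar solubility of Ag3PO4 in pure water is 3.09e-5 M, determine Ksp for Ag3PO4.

Ksp ≈ 2.46e-17

Ag3PO4(s) ⇌ 3 Ag^+(aq) + PO4^3-(aq)
Let s = molar solubility. Then [Ag^+] = 3s and [PO4^3-] = s.
Ksp = [Ag^+]^3[PO4^3-]
So Ksp = (3s)^3 × s = 27s^4
With s = 3.09 × 10^-5: Ksp = 2.46 × 10^-17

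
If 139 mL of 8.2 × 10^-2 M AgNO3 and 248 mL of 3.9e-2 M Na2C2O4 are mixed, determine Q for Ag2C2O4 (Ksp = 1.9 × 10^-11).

Total volume = 139 + 248 = 387 mL.
[Ag^+] = 8.2 x 10^-2 × (139/387) = 2.95 x 10^-2 M
[C2O4^2-] = 3.9 × 10^-2 × (248/387) = 2.50 × 10^-2 M
Ag2C2O4(s) <=> 2 Ag^+(aq) + C2O4^2-(aq), so Q = [Ag^+]^2[C2O4^2-]
Q = (2.95 × 10^-2)^2(2.50 x 10^-2) = 2.2 × 10^-5
Q > Ksp, so Ag2C2O4 will precipitate.

2.2e-5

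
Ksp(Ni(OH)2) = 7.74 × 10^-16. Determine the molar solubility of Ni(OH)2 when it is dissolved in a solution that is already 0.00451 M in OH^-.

Ni(OH)2(s) ⇌ Ni^2+(aq) + 2 OH^-(aq)
Ksp = [Ni^2+][OH^-]^2
Let s = moles of Ni(OH)2 that dissolve per litre. [Ni^2+] = s, [OH^-] = 0.00451 + 2s ≈ 0.00451 (common-ion effect: OH^- is already 0.00451 M).
Ksp ≈ s × (0.00451)^2
s = 3.81 × 10^-11 M
Check: 2s = 7.6 × 10^-11 ≪ 0.00451, so the approximation is valid.

s = 3.81 × 10^-11 M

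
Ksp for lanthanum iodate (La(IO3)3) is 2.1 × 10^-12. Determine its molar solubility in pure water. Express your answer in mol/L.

La(IO3)3(s) ⇌ La^3+ + 3 IO3^-
Ksp = [La^3+][IO3^-]^3
If s mol/L of La(IO3)3 dissolves, [La^3+] = s and [IO3^-] = 3s.
Ksp = s(3s)^3 = 27s^4
Solving, s = (2.1 × 10^-12/27)^(1/4) = 5.3 x 10^-4 M

s ≈ 5.3e-4 M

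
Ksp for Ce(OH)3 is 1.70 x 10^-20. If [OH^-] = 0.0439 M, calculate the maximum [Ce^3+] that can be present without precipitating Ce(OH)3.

Ce(OH)3(s) ⇌ Ce^3+(aq) + 3 OH^-(aq)
Ksp = [Ce^3+][OH^-]^3
Precipitation begins when Q = Ksp. With [OH^-] = 0.0439 M:
1.70 x 10^-20 = (0.0439)^3 × [Ce^3+]
[Ce^3+] = (1.70 x 10^-20 / 8.460 × 10^-5) = 2.01 × 10^-16 M

2.01 × 10^-16 M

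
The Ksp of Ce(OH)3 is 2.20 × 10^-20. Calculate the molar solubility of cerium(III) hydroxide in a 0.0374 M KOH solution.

Ce(OH)3(s) ⇌ Ce^3+(aq) + 3 OH^-(aq)
Ksp = [Ce^3+][OH^-]^3
Let s = moles of Ce(OH)3 that dissolve per litre. [Ce^3+] = s, [OH^-] = 0.0374 + 3s ≈ 0.0374 (Ksp is small, so little additional dissolves).
Ksp ≈ s × (0.0374)^3
s = 4.21 × 10^-16 M
Check: 3s = 1.3 x 10^-15 ≪ 0.0374, so the approximation is valid.

s = 4.21e-16 M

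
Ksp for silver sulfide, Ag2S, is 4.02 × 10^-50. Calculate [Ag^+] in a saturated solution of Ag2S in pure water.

[Ag^+] = 4.32 × 10^-17 M

Ag2S(s) ⇌ 2 Ag^+(aq) + S^2-(aq)
Ksp = [Ag^+]^2[S^2-]
If s mol/L of Ag2S dissolves, [Ag^+] = 2s and [S^2-] = s.
So Ksp = (2s)^2 × s = 4s^3
Solving, s = (4.02 × 10^-50/4)^(1/3) = 2.158 x 10^-17 M
[Ag^+] = 2s = 4.32 × 10^-17 M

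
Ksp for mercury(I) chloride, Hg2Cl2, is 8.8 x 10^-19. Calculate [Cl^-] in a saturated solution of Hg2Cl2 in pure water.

Hg2Cl2(s) ⇌ Hg2^2+ + 2 Cl^-
Ksp = [Hg2^2+][Cl^-]^2
For each mole of Hg2Cl2 that dissolves: [Hg2^2+] = s, [Cl^-] = 2s.
So Ksp = s × (2s)^2 = 4s^3
s^3 = 8.8 x 10^-19 / 4, so s = 6.04 × 10^-7 M
[Cl^-] = 2s = 1.2 x 10^-6 M

[Cl^-] = 1.2 × 10^-6 M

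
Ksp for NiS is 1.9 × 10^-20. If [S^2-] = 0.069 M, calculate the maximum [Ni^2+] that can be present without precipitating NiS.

[Ni^2+] ≈ 2.8e-19 M

NiS(s) ⇌ Ni^2+(aq) + S^2-(aq)
Ksp = [Ni^2+][S^2-]
Precipitation begins when Q = Ksp. With [S^2-] = 0.069 M:
1.9 × 10^-20 = (0.069) × [Ni^2+]
[Ni^2+] = (1.9 × 10^-20 / 6.9 x 10^-2) = 2.8 × 10^-19 M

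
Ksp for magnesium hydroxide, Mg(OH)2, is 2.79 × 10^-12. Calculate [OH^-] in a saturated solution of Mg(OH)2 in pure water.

Mg(OH)2(s) ⇌ Mg^2+ + 2 OH^-
Ksp = [Mg^2+][OH^-]^2
Let s = molar solubility. Then [Mg^2+] = s and [OH^-] = 2s.
Ksp = s(2s)^2 = 4s^3
s^3 = 2.79 × 10^-12 / 4, so s = 8.868 × 10^-5 M
[OH^-] = 2s = 1.77 × 10^-4 M

[OH^-] = 1.77e-4 M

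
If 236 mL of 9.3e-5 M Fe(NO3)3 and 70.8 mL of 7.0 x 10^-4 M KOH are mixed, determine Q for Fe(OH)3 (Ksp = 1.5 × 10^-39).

Total volume = 236 + 70.8 = 306.8 mL.
[Fe^3+] = 9.3 x 10^-5 × (236/306.8) = 7.15 x 10^-5 M
[OH^-] = 7.0 x 10^-4 × (70.8/306.8) = 1.62 x 10^-4 M
Fe(OH)3(s) <=> Fe^3+(aq) + 3 OH^-(aq), so Q = [Fe^3+][OH^-]^3
Q = (7.15 × 10^-5)(1.62 × 10^-4)^3 = 3.0 × 10^-16
Q > Ksp, so Fe(OH)3 will precipitate.

3.0 × 10^-16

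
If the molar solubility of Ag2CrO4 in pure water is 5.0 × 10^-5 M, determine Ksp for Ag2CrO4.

Ksp = 5.0 × 10^-13

Ag2CrO4(s) ⇌ 2 Ag^+(aq) + CrO4^2-(aq)
With molar solubility s: [Ag^+] = 2s, [CrO4^2-] = s.
Ksp = [Ag^+]^2[CrO4^2-]
So Ksp = (2s)^2 × s = 4s^3
With s = 5.0 x 10^-5: Ksp = 5.0 x 10^-13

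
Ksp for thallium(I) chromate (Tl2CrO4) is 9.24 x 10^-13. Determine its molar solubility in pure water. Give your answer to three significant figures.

s = 6.14e-5 M

Tl2CrO4(s) <=> 2 Tl^+(aq) + CrO4^2-(aq)
Ksp = [Tl^+]^2[CrO4^2-]
With molar solubility s: [Tl^+] = 2s, [CrO4^2-] = s.
Ksp = (2s)^2s = 4s^3
s^3 = 9.24 x 10^-13 / 4, so s = 6.14 × 10^-5 M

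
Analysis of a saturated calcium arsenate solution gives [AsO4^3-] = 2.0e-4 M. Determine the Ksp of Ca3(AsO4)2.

Ca3(AsO4)2(s) ⇌ 3 Ca^2+ + 2 AsO4^3-
Stoichiometry gives [Ca^2+] = (3/2)[AsO4^3-] = 3.00 x 10^-4 M.
Ksp = [Ca^2+]^3[AsO4^3-]^2
Ksp = (3.00 × 10^-4)^3 × (2.0 × 10^-4)^2 = 1.1 × 10^-18

Ksp = 1.1e-18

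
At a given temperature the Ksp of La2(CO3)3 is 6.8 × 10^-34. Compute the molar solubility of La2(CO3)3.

La2(CO3)3(s) ⇌ 2 La^3+ + 3 CO3^2-
Ksp = [La^3+]^2[CO3^2-]^3
For each mole of La2(CO3)3 that dissolves: [La^3+] = 2s, [CO3^2-] = 3s.
Ksp = (2s)^2(3s)^3 = 108s^5
s^5 = 6.8 × 10^-34 / 108, so s = 9.1 × 10^-8 M

s = 9.1 × 10^-8 M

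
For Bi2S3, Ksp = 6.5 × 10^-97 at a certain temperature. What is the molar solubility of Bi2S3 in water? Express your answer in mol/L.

2.3 x 10^-20 M

Bi2S3(s) ⇌ 2 Bi^3+ + 3 S^2-
Ksp = [Bi^3+]^2[S^2-]^3
With molar solubility s: [Bi^3+] = 2s, [S^2-] = 3s.
So Ksp = (2s)^2 × (3s)^3 = 108s^5
s = (6.5 × 10^-97 / 108)^(1/5) = 2.3 × 10^-20 M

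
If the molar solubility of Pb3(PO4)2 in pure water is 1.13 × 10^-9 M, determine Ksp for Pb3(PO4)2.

Ksp = 1.99 x 10^-43

Pb3(PO4)2(s) ⇌ 3 Pb^2+(aq) + 2 PO4^3-(aq)
If s mol/L of Pb3(PO4)2 dissolves, [Pb^2+] = 3s and [PO4^3-] = 2s.
Ksp = [Pb^2+]^3[PO4^3-]^2
So Ksp = (3s)^3 × (2s)^2 = 108s^5
With s = 1.13 x 10^-9: Ksp = 1.99 × 10^-43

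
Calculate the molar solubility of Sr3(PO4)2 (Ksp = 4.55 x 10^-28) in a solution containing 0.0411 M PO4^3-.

Sr3(PO4)2(s) <=> 3 Sr^2+(aq) + 2 PO4^3-(aq)
Ksp = [Sr^2+]^3[PO4^3-]^2
Let s be the molar solubility in this solution. [Sr^2+] = 3s, [PO4^3-] = 0.0411 + 2s ≈ 0.0411 (Ksp is small, so little additional dissolves).
Ksp ≈ (3s)^3 × (0.0411)^2
s = 2.15 × 10^-9 M
Check: 2s = 4.3 x 10^-9 ≪ 0.0411, so the approximation is valid.

2.15 × 10^-9 M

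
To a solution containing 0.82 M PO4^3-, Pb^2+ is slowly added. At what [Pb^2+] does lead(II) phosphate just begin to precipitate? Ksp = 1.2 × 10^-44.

Pb3(PO4)2(s) <=> 3 Pb^2+(aq) + 2 PO4^3-(aq)
Ksp = [Pb^2+]^3[PO4^3-]^2
Precipitation begins when Q = Ksp. With [PO4^3-] = 0.82 M:
1.2 × 10^-44 = (0.82)^2 × [Pb^2+]^3
[Pb^2+] = (1.2 × 10^-44 / 6.72 × 10^-1)^(1/3) = 2.6 × 10^-15 M

2.6 × 10^-15 M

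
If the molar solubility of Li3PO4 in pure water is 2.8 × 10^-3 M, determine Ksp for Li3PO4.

1.7 x 10^-9

Li3PO4(s) <=> 3 Li^+ + PO4^3-
With molar solubility s: [Li^+] = 3s, [PO4^3-] = s.
Ksp = [Li^+]^3[PO4^3-]
Ksp = (3s)^3s = 27s^4
With s = 2.8 x 10^-3: Ksp = 1.7 × 10^-9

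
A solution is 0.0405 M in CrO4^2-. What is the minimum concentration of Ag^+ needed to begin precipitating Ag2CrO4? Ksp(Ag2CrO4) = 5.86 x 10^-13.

[Ag^+] ≈ 3.80 × 10^-6 M

Ag2CrO4(s) <=> 2 Ag^+(aq) + CrO4^2-(aq)
Ksp = [Ag^+]^2[CrO4^2-]
Precipitation begins when Q = Ksp. With [CrO4^2-] = 0.0405 M:
5.86 x 10^-13 = (0.0405) × [Ag^+]^2
[Ag^+] = (5.86 x 10^-13 / 4.05 × 10^-2)^(1/2) = 3.80 x 10^-6 M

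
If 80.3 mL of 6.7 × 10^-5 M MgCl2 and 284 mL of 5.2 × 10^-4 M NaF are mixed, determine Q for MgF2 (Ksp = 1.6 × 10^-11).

Q ≈ 2.4 × 10^-12

Total volume = 80.3 + 284 = 364.3 mL.
[Mg^2+] = 6.7 x 10^-5 × (80.3/364.3) = 1.48 × 10^-5 M
[F^-] = 5.2 × 10^-4 × (284/364.3) = 4.05 × 10^-4 M
MgF2(s) ⇌ Mg^2+ + 2 F^-, so Q = [Mg^2+][F^-]^2
Q = (1.48 × 10^-5)(4.05 × 10^-4)^2 = 2.4 × 10^-12
Q < Ksp, so no precipitate of MgF2 forms.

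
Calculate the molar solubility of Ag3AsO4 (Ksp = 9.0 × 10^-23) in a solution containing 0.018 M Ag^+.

Ag3AsO4(s) ⇌ 3 Ag^+(aq) + AsO4^3-(aq)
Ksp = [Ag^+]^3[AsO4^3-]
Let s = moles of Ag3AsO4 that dissolve per litre. [Ag^+] = 0.018 + 3s ≈ 0.018, [AsO4^3-] = s (common-ion effect: Ag^+ is already 0.018 M).
Ksp ≈ (0.018)^3 × s
s = 1.5 × 10^-17 M
Check: 3s = 4.6 x 10^-17 ≪ 0.018, so the approximation is valid.

1.5 x 10^-17 M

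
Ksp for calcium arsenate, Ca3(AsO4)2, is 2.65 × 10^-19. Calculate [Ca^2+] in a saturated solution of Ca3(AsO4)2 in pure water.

[Ca^2+] ≈ 2.27e-4 M

Ca3(AsO4)2(s) ⇌ 3 Ca^2+(aq) + 2 AsO4^3-(aq)
Ksp = [Ca^2+]^3[AsO4^3-]^2
If s mol/L of Ca3(AsO4)2 dissolves, [Ca^2+] = 3s and [AsO4^3-] = 2s.
Ksp = (3s)^3(2s)^2 = 108s^5
Solving, s = (2.65 × 10^-19/108)^(1/5) = 7.550 × 10^-5 M
[Ca^2+] = 3s = 2.27 × 10^-4 M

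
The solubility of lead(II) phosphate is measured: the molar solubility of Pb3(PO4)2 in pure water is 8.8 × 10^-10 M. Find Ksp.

Ksp = 5.7e-44

Pb3(PO4)2(s) ⇌ 3 Pb^2+ + 2 PO4^3-
For each mole of Pb3(PO4)2 that dissolves: [Pb^2+] = 3s, [PO4^3-] = 2s.
Ksp = [Pb^2+]^3[PO4^3-]^2
Substituting: Ksp = (3s)^3(2s)^2 = 108s^5
Ksp = 108 × (8.8 × 10^-10)^5 = 5.7 × 10^-44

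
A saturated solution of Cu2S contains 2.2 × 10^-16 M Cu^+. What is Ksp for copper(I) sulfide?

Ksp ≈ 5.3 × 10^-48

Cu2S(s) <=> 2 Cu^+(aq) + S^2-(aq)
Stoichiometry gives [S^2-] = (1/2)[Cu^+] = 1.10 × 10^-16 M.
Ksp = [Cu^+]^2[S^2-]
Ksp = (2.2 × 10^-16)^2 × 1.10 x 10^-16 = 5.3 x 10^-48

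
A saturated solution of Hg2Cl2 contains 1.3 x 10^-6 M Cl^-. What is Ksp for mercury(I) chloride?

Hg2Cl2(s) <=> Hg2^2+(aq) + 2 Cl^-(aq)
Stoichiometry gives [Hg2^2+] = (1/2)[Cl^-] = 6.50 × 10^-7 M.
Ksp = [Hg2^2+][Cl^-]^2
Ksp = 6.50 × 10^-7 × (1.3 x 10^-6)^2 = 1.1 × 10^-18

Ksp ≈ 1.1 x 10^-18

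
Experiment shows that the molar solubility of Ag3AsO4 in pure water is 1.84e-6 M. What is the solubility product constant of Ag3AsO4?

Ksp ≈ 3.09 × 10^-22

Ag3AsO4(s) ⇌ 3 Ag^+(aq) + AsO4^3-(aq)
If s mol/L of Ag3AsO4 dissolves, [Ag^+] = 3s and [AsO4^3-] = s.
Ksp = [Ag^+]^3[AsO4^3-]
Ksp = (3s)^3s = 27s^4
Ksp = 27 × (1.84 × 10^-6)^4 = 3.09 × 10^-22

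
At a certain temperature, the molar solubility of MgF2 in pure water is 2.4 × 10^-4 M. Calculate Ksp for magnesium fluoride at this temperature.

Ksp ≈ 5.5 × 10^-11

MgF2(s) ⇌ Mg^2+(aq) + 2 F^-(aq)
If s mol/L of MgF2 dissolves, [Mg^2+] = s and [F^-] = 2s.
Ksp = [Mg^2+][F^-]^2
So Ksp = s × (2s)^2 = 4s^3
Ksp = 4 × (2.4 × 10^-4)^3 = 5.5 × 10^-11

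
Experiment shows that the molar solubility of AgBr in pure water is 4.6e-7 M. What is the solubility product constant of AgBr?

AgBr(s) ⇌ Ag^+(aq) + Br^-(aq)
With molar solubility s: [Ag^+] = s, [Br^-] = s.
Ksp = [Ag^+][Br^-]
Ksp = (s)(s) = s^2
With s = 4.6 × 10^-7: Ksp = 2.1 × 10^-13

2.1 x 10^-13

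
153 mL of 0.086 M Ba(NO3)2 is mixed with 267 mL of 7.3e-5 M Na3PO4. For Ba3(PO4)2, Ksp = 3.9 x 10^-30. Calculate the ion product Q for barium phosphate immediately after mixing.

Q ≈ 6.6 × 10^-14

Total volume = 153 + 267 = 420 mL.
[Ba^2+] = 8.6 × 10^-2 × (153/420) = 3.13 × 10^-2 M
[PO4^3-] = 7.3 × 10^-5 × (267/420) = 4.64 x 10^-5 M
Ba3(PO4)2(s) ⇌ 3 Ba^2+ + 2 PO4^3-, so Q = [Ba^2+]^3[PO4^3-]^2
Q = (3.13 × 10^-2)^3(4.64 x 10^-5)^2 = 6.6 × 10^-14
Q > Ksp, so Ba3(PO4)2 will precipitate.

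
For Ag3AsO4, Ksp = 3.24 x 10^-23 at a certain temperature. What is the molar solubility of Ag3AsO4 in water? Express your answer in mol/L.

Ag3AsO4(s) ⇌ 3 Ag^+(aq) + AsO4^3-(aq)
Ksp = [Ag^+]^3[AsO4^3-]
If s mol/L of Ag3AsO4 dissolves, [Ag^+] = 3s and [AsO4^3-] = s.
Substituting: Ksp = (3s)^3s = 27s^4
s = (3.24 x 10^-23 / 27)^(1/4) = 1.05 × 10^-6 M

1.05 x 10^-6 M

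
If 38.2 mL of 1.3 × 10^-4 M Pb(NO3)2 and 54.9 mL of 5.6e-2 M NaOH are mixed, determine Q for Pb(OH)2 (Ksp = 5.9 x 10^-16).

Q ≈ 5.8e-8

Total volume = 38.2 + 54.9 = 93.1 mL.
[Pb^2+] = 1.3 × 10^-4 × (38.2/93.1) = 5.33 × 10^-5 M
[OH^-] = 5.6 × 10^-2 × (54.9/93.1) = 3.30 × 10^-2 M
Pb(OH)2(s) ⇌ Pb^2+(aq) + 2 OH^-(aq), so Q = [Pb^2+][OH^-]^2
Q = (5.33 × 10^-5)(3.30 × 10^-2)^2 = 5.8 x 10^-8
Q > Ksp, so Pb(OH)2 will precipitate.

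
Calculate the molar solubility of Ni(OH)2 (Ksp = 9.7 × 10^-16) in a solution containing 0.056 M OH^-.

Ni(OH)2(s) ⇌ Ni^2+(aq) + 2 OH^-(aq)
Ksp = [Ni^2+][OH^-]^2
Let s be the molar solubility in this solution. [Ni^2+] = s, [OH^-] = 0.056 + 2s ≈ 0.056 (Ksp is small, so little additional dissolves).
Ksp ≈ s × (0.056)^2
s = 3.1 x 10^-13 M
Check: 2s = 6.2 × 10^-13 ≪ 0.056, so the approximation is valid.

s = 3.1 x 10^-13 M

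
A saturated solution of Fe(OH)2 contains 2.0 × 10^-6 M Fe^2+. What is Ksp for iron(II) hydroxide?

Fe(OH)2(s) ⇌ Fe^2+(aq) + 2 OH^-(aq)
Stoichiometry gives [OH^-] = (2/1)[Fe^2+] = 4.00 x 10^-6 M.
Ksp = [Fe^2+][OH^-]^2
Ksp = 2.0 × 10^-6 × (4.00 x 10^-6)^2 = 3.2 × 10^-17

Ksp ≈ 3.2e-17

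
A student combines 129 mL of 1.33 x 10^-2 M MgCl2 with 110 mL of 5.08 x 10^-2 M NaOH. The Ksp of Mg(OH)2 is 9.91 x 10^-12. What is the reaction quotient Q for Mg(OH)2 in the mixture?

Total volume = 129 + 110 = 239 mL.
[Mg^2+] = 1.33 × 10^-2 × (129/239) = 7.179 × 10^-3 M
[OH^-] = 5.08 x 10^-2 × (110/239) = 2.338 x 10^-2 M
Mg(OH)2(s) <=> Mg^2+ + 2 OH^-, so Q = [Mg^2+][OH^-]^2
Q = (7.179 x 10^-3)(2.338 × 10^-2)^2 = 3.92 × 10^-6
Q > Ksp, so Mg(OH)2 will precipitate.

Q ≈ 3.92e-6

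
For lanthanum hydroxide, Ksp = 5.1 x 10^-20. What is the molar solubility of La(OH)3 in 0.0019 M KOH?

La(OH)3(s) ⇌ La^3+(aq) + 3 OH^-(aq)
Ksp = [La^3+][OH^-]^3
If s mol/L dissolves here, [La^3+] = s, [OH^-] = 0.0019 + 3s ≈ 0.0019 (Ksp is small, so little additional dissolves).
Ksp ≈ s × (0.0019)^3
s = 7.4 × 10^-12 M
Check: 3s = 2.2 x 10^-11 ≪ 0.0019, so the approximation is valid.

s ≈ 7.4 × 10^-12 M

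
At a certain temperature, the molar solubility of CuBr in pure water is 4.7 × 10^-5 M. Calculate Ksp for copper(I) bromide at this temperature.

CuBr(s) ⇌ Cu^+(aq) + Br^-(aq)
If s mol/L of CuBr dissolves, [Cu^+] = s and [Br^-] = s.
Ksp = [Cu^+][Br^-]
Ksp = s^2
Ksp = (4.7 x 10^-5)^2 = 2.2 × 10^-9

Ksp ≈ 2.2 x 10^-9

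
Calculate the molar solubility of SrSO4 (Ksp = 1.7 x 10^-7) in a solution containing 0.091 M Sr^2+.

SrSO4(s) <=> Sr^2+ + SO4^2-
Ksp = [Sr^2+][SO4^2-]
If s mol/L dissolves here, [Sr^2+] = 0.091 + s ≈ 0.091, [SO4^2-] = s (Ksp is small, so little additional dissolves).
Ksp ≈ 0.091 × s
s = 1.9 × 10^-6 M
Check: s = 1.9 × 10^-6 ≪ 0.091, so the approximation is valid.

s = 1.9 × 10^-6 M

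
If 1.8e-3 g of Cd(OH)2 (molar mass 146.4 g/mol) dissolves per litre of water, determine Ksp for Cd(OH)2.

7.4 × 10^-15

Molar solubility s = (1.8 × 10^-3 g/L) / (146.4 g/mol) = 1.23 x 10^-5 M.
Cd(OH)2(s) ⇌ Cd^2+ + 2 OH^-
Let s = molar solubility. Then [Cd^2+] = s and [OH^-] = 2s.
Ksp = [Cd^2+][OH^-]^2
Substituting: Ksp = s(2s)^2 = 4s^3
With s = 1.23 x 10^-5: Ksp = 7.4 x 10^-15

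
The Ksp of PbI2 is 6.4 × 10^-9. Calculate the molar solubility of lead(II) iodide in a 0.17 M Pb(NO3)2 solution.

s = 9.7 × 10^-5 M

PbI2(s) ⇌ Pb^2+(aq) + 2 I^-(aq)
Ksp = [Pb^2+][I^-]^2
Let s = moles of PbI2 that dissolve per litre. [Pb^2+] = 0.17 + s ≈ 0.17, [I^-] = 2s (common-ion effect: Pb^2+ is already 0.17 M).
Ksp ≈ 0.17 × (2s)^2
s = 9.7 x 10^-5 M
Check: s = 9.7 x 10^-5 ≪ 0.17, so the approximation is valid.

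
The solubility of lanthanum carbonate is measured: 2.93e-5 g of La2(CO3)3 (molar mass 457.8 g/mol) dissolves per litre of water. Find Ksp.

Ksp ≈ 1.16 × 10^-34

Molar solubility s = (2.93 x 10^-5 g/L) / (457.8 g/mol) = 6.400 x 10^-8 M.
La2(CO3)3(s) ⇌ 2 La^3+(aq) + 3 CO3^2-(aq)
With molar solubility s: [La^3+] = 2s, [CO3^2-] = 3s.
Ksp = [La^3+]^2[CO3^2-]^3
Substituting: Ksp = (2s)^2(3s)^3 = 108s^5
Ksp = 108 × (6.400 x 10^-8)^5 = 1.16 × 10^-34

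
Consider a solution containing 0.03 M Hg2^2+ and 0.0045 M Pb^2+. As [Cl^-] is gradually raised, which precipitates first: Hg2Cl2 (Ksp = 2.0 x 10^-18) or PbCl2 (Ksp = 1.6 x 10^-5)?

Precipitation of each salt starts when its ion product equals its Ksp.
For Hg2Cl2: 2.0 x 10^-18 = 0.03 × [Cl^-]^2  ⇒  [Cl^-] = 8.2 × 10^-9 M.
For PbCl2: 1.6 x 10^-5 = 0.0045 × [Cl^-]^2  ⇒  [Cl^-] = 6.0 x 10^-2 M.
The salt with the lower threshold [Cl^-] precipitates first: Hg2Cl2.

Hg2Cl2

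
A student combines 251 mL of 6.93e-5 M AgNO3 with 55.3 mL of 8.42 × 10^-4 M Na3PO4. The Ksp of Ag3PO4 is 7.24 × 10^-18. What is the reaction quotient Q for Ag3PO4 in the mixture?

Total volume = 251 + 55.3 = 306.3 mL.
[Ag^+] = 6.93 × 10^-5 × (251/306.3) = 5.679 × 10^-5 M
[PO4^3-] = 8.42 x 10^-4 × (55.3/306.3) = 1.520 × 10^-4 M
Ag3PO4(s) <=> 3 Ag^+ + PO4^3-, so Q = [Ag^+]^3[PO4^3-]
Q = (5.679 × 10^-5)^3(1.520 x 10^-4) = 2.78 × 10^-17
Q > Ksp, so Ag3PO4 will precipitate.

Q = 2.78e-17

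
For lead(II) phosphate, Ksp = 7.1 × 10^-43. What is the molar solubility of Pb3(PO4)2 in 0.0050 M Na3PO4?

s = 1.0e-13 M

Pb3(PO4)2(s) <=> 3 Pb^2+ + 2 PO4^3-
Ksp = [Pb^2+]^3[PO4^3-]^2
Let s be the molar solubility in this solution. [Pb^2+] = 3s, [PO4^3-] = 0.0050 + 2s ≈ 0.0050 (common-ion effect: PO4^3- is already 0.0050 M).
Ksp ≈ (3s)^3 × (0.0050)^2
s = 1.0 x 10^-13 M
Check: 2s = 2.0 × 10^-13 ≪ 0.0050, so the approximation is valid.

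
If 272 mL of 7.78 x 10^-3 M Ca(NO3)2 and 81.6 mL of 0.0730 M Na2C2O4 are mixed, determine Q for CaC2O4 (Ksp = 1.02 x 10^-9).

Total volume = 272 + 81.6 = 353.6 mL.
[Ca^2+] = 7.78 x 10^-3 × (272/353.6) = 5.985 x 10^-3 M
[C2O4^2-] = 7.30 × 10^-2 × (81.6/353.6) = 1.685 x 10^-2 M
CaC2O4(s) <=> Ca^2+(aq) + C2O4^2-(aq), so Q = [Ca^2+][C2O4^2-]
Q = (5.985 x 10^-3)(1.685 x 10^-2) = 1.01 × 10^-4
Q > Ksp, so CaC2O4 will precipitate.

Q ≈ 1.01 × 10^-4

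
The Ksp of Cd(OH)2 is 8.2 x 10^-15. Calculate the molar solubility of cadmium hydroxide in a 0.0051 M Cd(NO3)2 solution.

s = 6.3e-7 M

Cd(OH)2(s) <=> Cd^2+(aq) + 2 OH^-(aq)
Ksp = [Cd^2+][OH^-]^2
Let s = moles of Cd(OH)2 that dissolve per litre. [Cd^2+] = 0.0051 + s ≈ 0.0051, [OH^-] = 2s (common-ion effect: Cd^2+ is already 0.0051 M).
Ksp ≈ 0.0051 × (2s)^2
s = 6.3 × 10^-7 M
Check: s = 6.3 x 10^-7 ≪ 0.0051, so the approximation is valid.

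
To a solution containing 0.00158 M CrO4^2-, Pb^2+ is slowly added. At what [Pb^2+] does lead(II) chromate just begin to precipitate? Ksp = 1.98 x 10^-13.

[Pb^2+] = 1.25 x 10^-10 M

PbCrO4(s) <=> Pb^2+ + CrO4^2-
Ksp = [Pb^2+][CrO4^2-]
Precipitation begins when Q = Ksp. With [CrO4^2-] = 0.00158 M:
1.98 x 10^-13 = (0.00158) × [Pb^2+]
[Pb^2+] = (1.98 x 10^-13 / 1.58 × 10^-3) = 1.25 × 10^-10 M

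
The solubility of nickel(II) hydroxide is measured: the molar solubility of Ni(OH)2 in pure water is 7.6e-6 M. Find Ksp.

Ni(OH)2(s) ⇌ Ni^2+(aq) + 2 OH^-(aq)
For each mole of Ni(OH)2 that dissolves: [Ni^2+] = s, [OH^-] = 2s.
Ksp = [Ni^2+][OH^-]^2
Substituting: Ksp = s(2s)^2 = 4s^3
With s = 7.6 × 10^-6: Ksp = 1.8 × 10^-15

1.8e-15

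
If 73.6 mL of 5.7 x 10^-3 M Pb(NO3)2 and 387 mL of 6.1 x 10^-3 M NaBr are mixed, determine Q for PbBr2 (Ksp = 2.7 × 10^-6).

2.4e-8

Total volume = 73.6 + 387 = 460.6 mL.
[Pb^2+] = 5.7 × 10^-3 × (73.6/460.6) = 9.11 x 10^-4 M
[Br^-] = 6.1 × 10^-3 × (387/460.6) = 5.13 × 10^-3 M
PbBr2(s) <=> Pb^2+ + 2 Br^-, so Q = [Pb^2+][Br^-]^2
Q = (9.11 × 10^-4)(5.13 × 10^-3)^2 = 2.4 × 10^-8
Q < Ksp, so no precipitate of PbBr2 forms.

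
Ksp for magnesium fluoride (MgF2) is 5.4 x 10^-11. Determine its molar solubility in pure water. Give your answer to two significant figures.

MgF2(s) <=> Mg^2+ + 2 F^-
Ksp = [Mg^2+][F^-]^2
If s mol/L of MgF2 dissolves, [Mg^2+] = s and [F^-] = 2s.
So Ksp = s × (2s)^2 = 4s^3
Solving, s = (5.4 x 10^-11/4)^(1/3) = 2.4 x 10^-4 M

s ≈ 2.4 × 10^-4 M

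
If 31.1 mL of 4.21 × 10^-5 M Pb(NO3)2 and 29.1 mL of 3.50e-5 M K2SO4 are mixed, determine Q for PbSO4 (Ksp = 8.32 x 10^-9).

Total volume = 31.1 + 29.1 = 60.2 mL.
[Pb^2+] = 4.21 × 10^-5 × (31.1/60.2) = 2.175 × 10^-5 M
[SO4^2-] = 3.50 x 10^-5 × (29.1/60.2) = 1.692 × 10^-5 M
PbSO4(s) ⇌ Pb^2+(aq) + SO4^2-(aq), so Q = [Pb^2+][SO4^2-]
Q = (2.175 × 10^-5)(1.692 x 10^-5) = 3.68 × 10^-10
Q < Ksp, so no precipitate of PbSO4 forms.

Q ≈ 3.68 x 10^-10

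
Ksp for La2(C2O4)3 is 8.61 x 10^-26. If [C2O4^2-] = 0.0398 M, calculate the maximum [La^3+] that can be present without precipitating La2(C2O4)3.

La2(C2O4)3(s) ⇌ 2 La^3+(aq) + 3 C2O4^2-(aq)
Ksp = [La^3+]^2[C2O4^2-]^3
Precipitation begins when Q = Ksp. With [C2O4^2-] = 0.0398 M:
8.61 x 10^-26 = (0.0398)^3 × [La^3+]^2
[La^3+] = (8.61 x 10^-26 / 6.304 × 10^-5)^(1/2) = 3.70 × 10^-11 M

[La^3+] = 3.70 × 10^-11 M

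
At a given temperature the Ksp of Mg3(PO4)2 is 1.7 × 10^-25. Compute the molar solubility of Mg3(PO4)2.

4.4 × 10^-6 M

Mg3(PO4)2(s) ⇌ 3 Mg^2+ + 2 PO4^3-
Ksp = [Mg^2+]^3[PO4^3-]^2
If s mol/L of Mg3(PO4)2 dissolves, [Mg^2+] = 3s and [PO4^3-] = 2s.
So Ksp = (3s)^3 × (2s)^2 = 108s^5
s^5 = 1.7 × 10^-25 / 108, so s = 4.4 × 10^-6 M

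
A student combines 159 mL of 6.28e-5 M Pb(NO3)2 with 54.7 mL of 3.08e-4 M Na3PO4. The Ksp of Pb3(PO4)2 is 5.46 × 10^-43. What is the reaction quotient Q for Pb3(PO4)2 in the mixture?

Total volume = 159 + 54.7 = 213.7 mL.
[Pb^2+] = 6.28 × 10^-5 × (159/213.7) = 4.673 × 10^-5 M
[PO4^3-] = 3.08 × 10^-4 × (54.7/213.7) = 7.884 × 10^-5 M
Pb3(PO4)2(s) <=> 3 Pb^2+(aq) + 2 PO4^3-(aq), so Q = [Pb^2+]^3[PO4^3-]^2
Q = (4.673 × 10^-5)^3(7.884 x 10^-5)^2 = 6.34 × 10^-22
Q > Ksp, so Pb3(PO4)2 will precipitate.

6.34 × 10^-22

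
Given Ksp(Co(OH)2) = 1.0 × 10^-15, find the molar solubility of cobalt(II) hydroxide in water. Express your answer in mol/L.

Co(OH)2(s) ⇌ Co^2+ + 2 OH^-
Ksp = [Co^2+][OH^-]^2
Let s = molar solubility. Then [Co^2+] = s and [OH^-] = 2s.
Substituting: Ksp = s(2s)^2 = 4s^3
s^3 = 1.0 × 10^-15 / 4, so s = 6.3 × 10^-6 M

6.3 × 10^-6 M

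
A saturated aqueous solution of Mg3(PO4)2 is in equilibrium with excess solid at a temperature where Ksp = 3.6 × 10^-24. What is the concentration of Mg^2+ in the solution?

[Mg^2+] ≈ 2.4 x 10^-5 M

Mg3(PO4)2(s) <=> 3 Mg^2+ + 2 PO4^3-
Ksp = [Mg^2+]^3[PO4^3-]^2
With molar solubility s: [Mg^2+] = 3s, [PO4^3-] = 2s.
So Ksp = (3s)^3 × (2s)^2 = 108s^5
Solving, s = (3.6 × 10^-24/108)^(1/5) = 8.03 × 10^-6 M
[Mg^2+] = 3s = 2.4 x 10^-5 M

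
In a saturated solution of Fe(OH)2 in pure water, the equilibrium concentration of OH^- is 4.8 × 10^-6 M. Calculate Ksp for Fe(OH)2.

Fe(OH)2(s) ⇌ Fe^2+ + 2 OH^-
Stoichiometry gives [Fe^2+] = (1/2)[OH^-] = 2.40 × 10^-6 M.
Ksp = [Fe^2+][OH^-]^2
Ksp = 2.40 × 10^-6 × (4.8 x 10^-6)^2 = 5.5 × 10^-17

Ksp ≈ 5.5 × 10^-17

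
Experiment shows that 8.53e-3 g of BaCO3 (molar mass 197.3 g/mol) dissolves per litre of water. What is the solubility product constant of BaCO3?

Ksp ≈ 1.87e-9

Molar solubility s = (8.53 × 10^-3 g/L) / (197.3 g/mol) = 4.323 × 10^-5 M.
BaCO3(s) ⇌ Ba^2+ + CO3^2-
For each mole of BaCO3 that dissolves: [Ba^2+] = s, [CO3^2-] = s.
Ksp = [Ba^2+][CO3^2-]
Ksp = (s)(s) = s^2
With s = 4.323 x 10^-5: Ksp = 1.87 × 10^-9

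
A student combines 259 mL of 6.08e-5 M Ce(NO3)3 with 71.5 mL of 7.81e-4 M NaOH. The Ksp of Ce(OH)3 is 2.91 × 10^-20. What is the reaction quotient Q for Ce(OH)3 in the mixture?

Q = 2.30 × 10^-16

Total volume = 259 + 71.5 = 330.5 mL.
[Ce^3+] = 6.08 x 10^-5 × (259/330.5) = 4.765 x 10^-5 M
[OH^-] = 7.81 × 10^-4 × (71.5/330.5) = 1.690 × 10^-4 M
Ce(OH)3(s) ⇌ Ce^3+ + 3 OH^-, so Q = [Ce^3+][OH^-]^3
Q = (4.765 × 10^-5)(1.690 × 10^-4)^3 = 2.30 × 10^-16
Q > Ksp, so Ce(OH)3 will precipitate.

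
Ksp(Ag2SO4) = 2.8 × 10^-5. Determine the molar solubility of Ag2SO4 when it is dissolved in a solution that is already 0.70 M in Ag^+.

s ≈ 5.7e-5 M

Ag2SO4(s) ⇌ 2 Ag^+(aq) + SO4^2-(aq)
Ksp = [Ag^+]^2[SO4^2-]
Let s be the molar solubility in this solution. [Ag^+] = 0.70 + 2s ≈ 0.70, [SO4^2-] = s (since the Ag^+ already present dominates).
Ksp ≈ (0.70)^2 × s
s = 5.7 × 10^-5 M
Check: 2s = 1.1 × 10^-4 ≪ 0.70, so the approximation is valid.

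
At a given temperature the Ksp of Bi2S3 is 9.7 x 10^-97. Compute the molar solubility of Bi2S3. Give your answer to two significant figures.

Bi2S3(s) <=> 2 Bi^3+(aq) + 3 S^2-(aq)
Ksp = [Bi^3+]^2[S^2-]^3
If s mol/L of Bi2S3 dissolves, [Bi^3+] = 2s and [S^2-] = 3s.
Substituting: Ksp = (2s)^2(3s)^3 = 108s^5
s^5 = 9.7 x 10^-97 / 108, so s = 2.5 × 10^-20 M

s = 2.5 × 10^-20 M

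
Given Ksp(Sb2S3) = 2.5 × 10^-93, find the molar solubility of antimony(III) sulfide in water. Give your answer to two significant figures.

1.2 x 10^-19 M

Sb2S3(s) ⇌ 2 Sb^3+(aq) + 3 S^2-(aq)
Ksp = [Sb^3+]^2[S^2-]^3
If s mol/L of Sb2S3 dissolves, [Sb^3+] = 2s and [S^2-] = 3s.
So Ksp = (2s)^2 × (3s)^3 = 108s^5
s^5 = 2.5 × 10^-93 / 108, so s = 1.2 x 10^-19 M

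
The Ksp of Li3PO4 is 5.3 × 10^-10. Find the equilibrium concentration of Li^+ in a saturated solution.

Li3PO4(s) ⇌ 3 Li^+(aq) + PO4^3-(aq)
Ksp = [Li^+]^3[PO4^3-]
With molar solubility s: [Li^+] = 3s, [PO4^3-] = s.
So Ksp = (3s)^3 × s = 27s^4
s^4 = 5.3 × 10^-10 / 27, so s = 2.10 × 10^-3 M
[Li^+] = 3s = 6.3 x 10^-3 M

[Li^+] ≈ 6.3 × 10^-3 M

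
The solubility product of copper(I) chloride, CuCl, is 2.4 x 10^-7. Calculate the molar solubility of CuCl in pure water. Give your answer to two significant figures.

CuCl(s) ⇌ Cu^+(aq) + Cl^-(aq)
Ksp = [Cu^+][Cl^-]
For each mole of CuCl that dissolves: [Cu^+] = s, [Cl^-] = s.
Ksp = s × s = s^2
s = √(2.4 x 10^-7) = 4.9 × 10^-4 M

s ≈ 4.9 × 10^-4 M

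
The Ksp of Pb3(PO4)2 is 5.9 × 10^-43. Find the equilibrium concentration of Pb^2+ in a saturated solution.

Pb3(PO4)2(s) ⇌ 3 Pb^2+ + 2 PO4^3-
Ksp = [Pb^2+]^3[PO4^3-]^2
Let s = molar solubility. Then [Pb^2+] = 3s and [PO4^3-] = 2s.
Substituting: Ksp = (3s)^3(2s)^2 = 108s^5
s = (5.9 × 10^-43 / 108)^(1/5) = 1.40 × 10^-9 M
[Pb^2+] = 3s = 4.2 x 10^-9 M

[Pb^2+] = 4.2 × 10^-9 M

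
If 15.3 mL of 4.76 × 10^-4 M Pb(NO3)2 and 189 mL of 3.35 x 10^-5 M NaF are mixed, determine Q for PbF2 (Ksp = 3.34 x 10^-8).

3.42 x 10^-14

Total volume = 15.3 + 189 = 204.3 mL.
[Pb^2+] = 4.76 × 10^-4 × (15.3/204.3) = 3.565 × 10^-5 M
[F^-] = 3.35 x 10^-5 × (189/204.3) = 3.099 x 10^-5 M
PbF2(s) ⇌ Pb^2+ + 2 F^-, so Q = [Pb^2+][F^-]^2
Q = (3.565 × 10^-5)(3.099 × 10^-5)^2 = 3.42 x 10^-14
Q < Ksp, so no precipitate of PbF2 forms.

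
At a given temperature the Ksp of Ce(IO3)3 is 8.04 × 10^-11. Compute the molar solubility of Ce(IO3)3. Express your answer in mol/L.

Ce(IO3)3(s) <=> Ce^3+(aq) + 3 IO3^-(aq)
Ksp = [Ce^3+][IO3^-]^3
Let s = molar solubility. Then [Ce^3+] = s and [IO3^-] = 3s.
So Ksp = s × (3s)^3 = 27s^4
Solving, s = (8.04 × 10^-11/27)^(1/4) = 1.31 × 10^-3 M

s = 1.31 × 10^-3 M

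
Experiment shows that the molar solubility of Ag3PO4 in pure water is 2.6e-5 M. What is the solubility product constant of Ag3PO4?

Ksp ≈ 1.2 × 10^-17

Ag3PO4(s) ⇌ 3 Ag^+ + PO4^3-
Let s = molar solubility. Then [Ag^+] = 3s and [PO4^3-] = s.
Ksp = [Ag^+]^3[PO4^3-]
Substituting: Ksp = (3s)^3s = 27s^4
With s = 2.6 × 10^-5: Ksp = 1.2 x 10^-17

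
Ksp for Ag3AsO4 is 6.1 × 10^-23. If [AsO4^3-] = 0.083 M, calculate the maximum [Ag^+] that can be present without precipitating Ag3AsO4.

9.0e-8 M

Ag3AsO4(s) ⇌ 3 Ag^+ + AsO4^3-
Ksp = [Ag^+]^3[AsO4^3-]
Precipitation begins when Q = Ksp. With [AsO4^3-] = 0.083 M:
6.1 × 10^-23 = (0.083) × [Ag^+]^3
[Ag^+] = (6.1 × 10^-23 / 8.3 x 10^-2)^(1/3) = 9.0 × 10^-8 M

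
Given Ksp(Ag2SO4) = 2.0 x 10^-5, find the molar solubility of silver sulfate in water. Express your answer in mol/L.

Ag2SO4(s) ⇌ 2 Ag^+ + SO4^2-
Ksp = [Ag^+]^2[SO4^2-]
Let s = molar solubility. Then [Ag^+] = 2s and [SO4^2-] = s.
Ksp = (2s)^2s = 4s^3
s = (2.0 x 10^-5 / 4)^(1/3) = 1.7 × 10^-2 M

0.017 M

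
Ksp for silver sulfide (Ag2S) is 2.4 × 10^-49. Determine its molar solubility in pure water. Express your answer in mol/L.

3.9e-17 M

Ag2S(s) <=> 2 Ag^+(aq) + S^2-(aq)
Ksp = [Ag^+]^2[S^2-]
Let s = molar solubility. Then [Ag^+] = 2s and [S^2-] = s.
Ksp = (2s)^2s = 4s^3
s^3 = 2.4 × 10^-49 / 4, so s = 3.9 x 10^-17 M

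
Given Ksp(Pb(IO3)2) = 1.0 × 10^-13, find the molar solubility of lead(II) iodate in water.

2.9 × 10^-5 M

Pb(IO3)2(s) <=> Pb^2+ + 2 IO3^-
Ksp = [Pb^2+][IO3^-]^2
Let s = molar solubility. Then [Pb^2+] = s and [IO3^-] = 2s.
Ksp = s(2s)^2 = 4s^3
s = (1.0 × 10^-13 / 4)^(1/3) = 2.9 × 10^-5 M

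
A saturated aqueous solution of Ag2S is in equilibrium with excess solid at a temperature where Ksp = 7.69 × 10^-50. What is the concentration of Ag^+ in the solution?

5.36 x 10^-17 M

Ag2S(s) <=> 2 Ag^+ + S^2-
Ksp = [Ag^+]^2[S^2-]
With molar solubility s: [Ag^+] = 2s, [S^2-] = s.
Ksp = (2s)^2s = 4s^3
s^3 = 7.69 × 10^-50 / 4, so s = 2.679 × 10^-17 M
[Ag^+] = 2s = 5.36 × 10^-17 M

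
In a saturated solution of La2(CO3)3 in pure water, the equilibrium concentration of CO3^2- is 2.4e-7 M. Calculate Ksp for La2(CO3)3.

La2(CO3)3(s) ⇌ 2 La^3+ + 3 CO3^2-
Stoichiometry gives [La^3+] = (2/3)[CO3^2-] = 1.60 x 10^-7 M.
Ksp = [La^3+]^2[CO3^2-]^3
Ksp = (1.60 × 10^-7)^2 × (2.4 × 10^-7)^3 = 3.5 × 10^-34

Ksp = 3.5 × 10^-34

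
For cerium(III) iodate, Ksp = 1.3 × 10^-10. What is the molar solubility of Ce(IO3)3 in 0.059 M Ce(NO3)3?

Ce(IO3)3(s) <=> Ce^3+(aq) + 3 IO3^-(aq)
Ksp = [Ce^3+][IO3^-]^3
If s mol/L dissolves here, [Ce^3+] = 0.059 + s ≈ 0.059, [IO3^-] = 3s (since Ce^3+ from Ce(NO3)3 dominates).
Ksp ≈ 0.059 × (3s)^3
s = 4.3 × 10^-4 M
Check: s = 4.3 × 10^-4 ≪ 0.059, so the approximation is valid.

s = 4.3 x 10^-4 M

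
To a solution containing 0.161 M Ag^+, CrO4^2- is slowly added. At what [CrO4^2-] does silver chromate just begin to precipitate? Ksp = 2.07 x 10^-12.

[CrO4^2-] ≈ 7.99 × 10^-11 M

Ag2CrO4(s) ⇌ 2 Ag^+ + CrO4^2-
Ksp = [Ag^+]^2[CrO4^2-]
Precipitation begins when Q = Ksp. With [Ag^+] = 0.161 M:
2.07 x 10^-12 = (0.161)^2 × [CrO4^2-]
[CrO4^2-] = (2.07 x 10^-12 / 2.592 × 10^-2) = 7.99 x 10^-11 M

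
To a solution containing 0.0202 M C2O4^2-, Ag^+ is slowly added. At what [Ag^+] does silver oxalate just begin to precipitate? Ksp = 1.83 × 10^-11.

Ag2C2O4(s) ⇌ 2 Ag^+ + C2O4^2-
Ksp = [Ag^+]^2[C2O4^2-]
Precipitation begins when Q = Ksp. With [C2O4^2-] = 0.0202 M:
1.83 × 10^-11 = (0.0202) × [Ag^+]^2
[Ag^+] = (1.83 × 10^-11 / 2.02 × 10^-2)^(1/2) = 3.01 × 10^-5 M

[Ag^+] = 3.01 × 10^-5 M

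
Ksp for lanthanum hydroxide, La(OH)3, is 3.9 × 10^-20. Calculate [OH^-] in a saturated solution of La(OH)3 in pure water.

La(OH)3(s) <=> La^3+(aq) + 3 OH^-(aq)
Ksp = [La^3+][OH^-]^3
Let s = molar solubility. Then [La^3+] = s and [OH^-] = 3s.
So Ksp = s × (3s)^3 = 27s^4
Solving, s = (3.9 × 10^-20/27)^(1/4) = 6.16 × 10^-6 M
[OH^-] = 3s = 1.8 × 10^-5 M

[OH^-] ≈ 1.8e-5 M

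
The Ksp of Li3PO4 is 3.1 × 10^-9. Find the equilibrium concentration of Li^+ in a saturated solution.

Li3PO4(s) ⇌ 3 Li^+ + PO4^3-
Ksp = [Li^+]^3[PO4^3-]
If s mol/L of Li3PO4 dissolves, [Li^+] = 3s and [PO4^3-] = s.
Substituting: Ksp = (3s)^3s = 27s^4
s = (3.1 × 10^-9 / 27)^(1/4) = 3.27 × 10^-3 M
[Li^+] = 3s = 9.8 x 10^-3 M

9.8 × 10^-3 M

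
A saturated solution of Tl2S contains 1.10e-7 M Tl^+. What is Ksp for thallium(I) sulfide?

Tl2S(s) ⇌ 2 Tl^+(aq) + S^2-(aq)
Stoichiometry gives [S^2-] = (1/2)[Tl^+] = 5.500 x 10^-8 M.
Ksp = [Tl^+]^2[S^2-]
Ksp = (1.10 × 10^-7)^2 × 5.500 x 10^-8 = 6.66 × 10^-22

Ksp = 6.66 × 10^-22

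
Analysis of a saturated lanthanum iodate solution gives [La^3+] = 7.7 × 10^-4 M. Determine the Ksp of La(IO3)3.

Ksp = 9.5e-12

La(IO3)3(s) <=> La^3+(aq) + 3 IO3^-(aq)
Stoichiometry gives [IO3^-] = (3/1)[La^3+] = 2.31 x 10^-3 M.
Ksp = [La^3+][IO3^-]^3
Ksp = 7.7 × 10^-4 × (2.31 x 10^-3)^3 = 9.5 x 10^-12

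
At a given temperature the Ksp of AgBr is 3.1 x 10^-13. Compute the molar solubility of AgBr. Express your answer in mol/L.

5.6e-7 M

AgBr(s) ⇌ Ag^+ + Br^-
Ksp = [Ag^+][Br^-]
For each mole of AgBr that dissolves: [Ag^+] = s, [Br^-] = s.
Ksp = s^2
s = √(3.1 x 10^-13) = 5.6 x 10^-7 M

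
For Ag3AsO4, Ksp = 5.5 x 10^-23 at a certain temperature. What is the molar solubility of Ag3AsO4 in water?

s ≈ 1.2 × 10^-6 M

Ag3AsO4(s) ⇌ 3 Ag^+ + AsO4^3-
Ksp = [Ag^+]^3[AsO4^3-]
If s mol/L of Ag3AsO4 dissolves, [Ag^+] = 3s and [AsO4^3-] = s.
Substituting: Ksp = (3s)^3s = 27s^4
s^4 = 5.5 x 10^-23 / 27, so s = 1.2 × 10^-6 M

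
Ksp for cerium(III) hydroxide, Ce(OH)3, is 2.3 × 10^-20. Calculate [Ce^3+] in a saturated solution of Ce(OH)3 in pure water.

[Ce^3+] = 5.4e-6 M

Ce(OH)3(s) ⇌ Ce^3+(aq) + 3 OH^-(aq)
Ksp = [Ce^3+][OH^-]^3
With molar solubility s: [Ce^3+] = s, [OH^-] = 3s.
Ksp = s(3s)^3 = 27s^4
Solving, s = (2.3 × 10^-20/27)^(1/4) = 5.40 x 10^-6 M
[Ce^3+] = s = 5.4 x 10^-6 M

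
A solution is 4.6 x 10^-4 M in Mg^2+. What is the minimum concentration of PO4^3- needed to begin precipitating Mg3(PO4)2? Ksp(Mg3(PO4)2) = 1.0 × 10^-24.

1.0 x 10^-7 M

Mg3(PO4)2(s) <=> 3 Mg^2+ + 2 PO4^3-
Ksp = [Mg^2+]^3[PO4^3-]^2
Precipitation begins when Q = Ksp. With [Mg^2+] = 4.6 x 10^-4 M:
1.0 × 10^-24 = (4.6 x 10^-4)^3 × [PO4^3-]^2
[PO4^3-] = (1.0 × 10^-24 / 9.73 × 10^-11)^(1/2) = 1.0 x 10^-7 M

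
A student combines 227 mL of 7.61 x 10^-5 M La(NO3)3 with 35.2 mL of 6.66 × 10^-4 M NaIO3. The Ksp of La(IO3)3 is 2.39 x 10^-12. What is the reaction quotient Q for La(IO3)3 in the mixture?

4.71e-17

Total volume = 227 + 35.2 = 262.2 mL.
[La^3+] = 7.61 × 10^-5 × (227/262.2) = 6.588 x 10^-5 M
[IO3^-] = 6.66 x 10^-4 × (35.2/262.2) = 8.941 × 10^-5 M
La(IO3)3(s) ⇌ La^3+(aq) + 3 IO3^-(aq), so Q = [La^3+][IO3^-]^3
Q = (6.588 × 10^-5)(8.941 × 10^-5)^3 = 4.71 × 10^-17
Q < Ksp, so no precipitate of La(IO3)3 forms.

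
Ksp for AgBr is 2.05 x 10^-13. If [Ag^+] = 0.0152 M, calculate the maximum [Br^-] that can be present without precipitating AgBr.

AgBr(s) ⇌ Ag^+ + Br^-
Ksp = [Ag^+][Br^-]
Precipitation begins when Q = Ksp. With [Ag^+] = 0.0152 M:
2.05 x 10^-13 = (0.0152) × [Br^-]
[Br^-] = (2.05 x 10^-13 / 1.52 × 10^-2) = 1.35 × 10^-11 M

1.35 × 10^-11 M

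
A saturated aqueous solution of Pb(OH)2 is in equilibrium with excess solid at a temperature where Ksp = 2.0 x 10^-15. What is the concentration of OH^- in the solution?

Pb(OH)2(s) <=> Pb^2+ + 2 OH^-
Ksp = [Pb^2+][OH^-]^2
With molar solubility s: [Pb^2+] = s, [OH^-] = 2s.
Ksp = s(2s)^2 = 4s^3
s = (2.0 x 10^-15 / 4)^(1/3) = 7.94 x 10^-6 M
[OH^-] = 2s = 1.6 x 10^-5 M

[OH^-] = 1.6e-5 M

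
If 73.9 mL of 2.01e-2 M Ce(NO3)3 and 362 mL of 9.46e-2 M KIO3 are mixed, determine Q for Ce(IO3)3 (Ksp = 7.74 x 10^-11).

Q = 1.65 × 10^-6

Total volume = 73.9 + 362 = 435.9 mL.
[Ce^3+] = 2.01 × 10^-2 × (73.9/435.9) = 3.408 x 10^-3 M
[IO3^-] = 9.46 × 10^-2 × (362/435.9) = 7.856 × 10^-2 M
Ce(IO3)3(s) <=> Ce^3+ + 3 IO3^-, so Q = [Ce^3+][IO3^-]^3
Q = (3.408 × 10^-3)(7.856 × 10^-2)^3 = 1.65 x 10^-6
Q > Ksp, so Ce(IO3)3 will precipitate.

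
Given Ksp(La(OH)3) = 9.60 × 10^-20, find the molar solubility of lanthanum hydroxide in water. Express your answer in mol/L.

s ≈ 7.72 × 10^-6 M

La(OH)3(s) <=> La^3+ + 3 OH^-
Ksp = [La^3+][OH^-]^3
Let s = molar solubility. Then [La^3+] = s and [OH^-] = 3s.
Substituting: Ksp = s(3s)^3 = 27s^4
s^4 = 9.60 × 10^-20 / 27, so s = 7.72 × 10^-6 M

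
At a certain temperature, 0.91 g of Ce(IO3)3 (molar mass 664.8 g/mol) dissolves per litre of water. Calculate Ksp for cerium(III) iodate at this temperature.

Ksp = 9.5e-11

Molar solubility s = (9.1 x 10^-1 g/L) / (664.8 g/mol) = 1.37 × 10^-3 M.
Ce(IO3)3(s) ⇌ Ce^3+ + 3 IO3^-
If s mol/L of Ce(IO3)3 dissolves, [Ce^3+] = s and [IO3^-] = 3s.
Ksp = [Ce^3+][IO3^-]^3
Ksp = s(3s)^3 = 27s^4
Ksp = 27 × (1.37 × 10^-3)^4 = 9.5 × 10^-11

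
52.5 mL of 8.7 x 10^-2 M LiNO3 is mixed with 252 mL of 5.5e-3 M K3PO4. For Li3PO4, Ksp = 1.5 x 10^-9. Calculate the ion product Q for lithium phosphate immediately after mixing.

Q = 1.5 × 10^-8

Total volume = 52.5 + 252 = 304.5 mL.
[Li^+] = 8.7 × 10^-2 × (52.5/304.5) = 1.50 x 10^-2 M
[PO4^3-] = 5.5 × 10^-3 × (252/304.5) = 4.55 × 10^-3 M
Li3PO4(s) ⇌ 3 Li^+(aq) + PO4^3-(aq), so Q = [Li^+]^3[PO4^3-]
Q = (1.50 × 10^-2)^3(4.55 x 10^-3) = 1.5 × 10^-8
Q > Ksp, so Li3PO4 will precipitate.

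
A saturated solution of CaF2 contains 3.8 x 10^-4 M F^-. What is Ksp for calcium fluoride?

Ksp ≈ 2.7 × 10^-11

CaF2(s) ⇌ Ca^2+ + 2 F^-
Stoichiometry gives [Ca^2+] = (1/2)[F^-] = 1.90 × 10^-4 M.
Ksp = [Ca^2+][F^-]^2
Ksp = 1.90 x 10^-4 × (3.8 x 10^-4)^2 = 2.7 × 10^-11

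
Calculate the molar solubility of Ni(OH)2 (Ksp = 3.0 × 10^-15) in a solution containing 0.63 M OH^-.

s = 7.6 × 10^-15 M

Ni(OH)2(s) ⇌ Ni^2+ + 2 OH^-
Ksp = [Ni^2+][OH^-]^2
Let s be the molar solubility in this solution. [Ni^2+] = s, [OH^-] = 0.63 + 2s ≈ 0.63 (since the OH^- already present dominates).
Ksp ≈ s × (0.63)^2
s = 7.6 x 10^-15 M
Check: 2s = 1.5 × 10^-14 ≪ 0.63, so the approximation is valid.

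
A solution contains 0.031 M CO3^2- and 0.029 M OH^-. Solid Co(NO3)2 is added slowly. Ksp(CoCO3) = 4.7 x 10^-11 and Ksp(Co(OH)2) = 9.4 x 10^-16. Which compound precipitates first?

Precipitation of each salt starts when its ion product equals its Ksp.
For CoCO3: 4.7 x 10^-11 = 0.031 × [Co^2+]  ⇒  [Co^2+] = 1.5 x 10^-9 M.
For Co(OH)2: 9.4 x 10^-16 = (0.029)^2 × [Co^2+]  ⇒  [Co^2+] = 1.1 × 10^-12 M.
The salt with the lower threshold [Co^2+] precipitates first: Co(OH)2.

Co(OH)2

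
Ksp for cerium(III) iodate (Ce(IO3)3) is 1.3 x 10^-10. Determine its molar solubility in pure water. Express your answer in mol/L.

s = 1.5e-3 M

Ce(IO3)3(s) ⇌ Ce^3+(aq) + 3 IO3^-(aq)
Ksp = [Ce^3+][IO3^-]^3
For each mole of Ce(IO3)3 that dissolves: [Ce^3+] = s, [IO3^-] = 3s.
Substituting: Ksp = s(3s)^3 = 27s^4
s = (1.3 x 10^-10 / 27)^(1/4) = 1.5 × 10^-3 M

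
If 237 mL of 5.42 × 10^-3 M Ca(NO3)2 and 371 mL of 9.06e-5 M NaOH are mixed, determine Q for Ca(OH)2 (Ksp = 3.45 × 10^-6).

Total volume = 237 + 371 = 608 mL.
[Ca^2+] = 5.42 × 10^-3 × (237/608) = 2.113 x 10^-3 M
[OH^-] = 9.06 × 10^-5 × (371/608) = 5.528 x 10^-5 M
Ca(OH)2(s) ⇌ Ca^2+ + 2 OH^-, so Q = [Ca^2+][OH^-]^2
Q = (2.113 × 10^-3)(5.528 × 10^-5)^2 = 6.46 × 10^-12
Q < Ksp, so no precipitate of Ca(OH)2 forms.

Q ≈ 6.46 × 10^-12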